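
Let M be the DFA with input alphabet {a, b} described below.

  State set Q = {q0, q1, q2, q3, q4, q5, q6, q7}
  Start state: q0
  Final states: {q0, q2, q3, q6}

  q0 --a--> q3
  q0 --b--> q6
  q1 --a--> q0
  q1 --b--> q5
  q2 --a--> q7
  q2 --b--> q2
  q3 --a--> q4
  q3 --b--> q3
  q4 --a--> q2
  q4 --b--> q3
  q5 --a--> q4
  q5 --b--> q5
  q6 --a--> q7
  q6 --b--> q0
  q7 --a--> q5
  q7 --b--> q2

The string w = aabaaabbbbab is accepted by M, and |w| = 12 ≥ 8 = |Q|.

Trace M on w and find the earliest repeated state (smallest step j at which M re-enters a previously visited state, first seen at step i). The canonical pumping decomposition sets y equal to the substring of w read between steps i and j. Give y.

ab

State sequence: q0 -a-> q3 -a-> q4 -b-> q3 -a-> q4 -a-> q2 -a-> q7 -b-> q2 -b-> q2 -b-> q2 -b-> q2 -a-> q7 -b-> q2
First repeat at step 3: q3 was already visited.

So i = 1, j = 3, giving x = w[0:1] = a, y = w[1:3] = ab, z = w[3:12] = aaabbbbab.
Check: |xy| = 3 ≤ 8 and |y| = 2 ≥ 1. Reading y takes M from q3 back to q3, so every xyⁱz is accepted.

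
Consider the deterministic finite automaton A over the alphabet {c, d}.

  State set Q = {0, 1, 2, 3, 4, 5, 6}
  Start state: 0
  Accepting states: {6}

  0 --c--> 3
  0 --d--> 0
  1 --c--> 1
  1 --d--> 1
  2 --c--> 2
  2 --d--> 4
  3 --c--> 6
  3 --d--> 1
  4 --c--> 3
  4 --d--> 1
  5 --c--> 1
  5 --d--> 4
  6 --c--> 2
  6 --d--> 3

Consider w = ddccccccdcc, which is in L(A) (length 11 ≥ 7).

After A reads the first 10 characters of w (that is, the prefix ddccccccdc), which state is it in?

Run of A on the first 10 characters of w = d d c c c c c c d c:
  step 0: 0  (start)
  step 1: 0  (read d: 0→0)
  step 2: 0  (read d: 0→0)
  step 3: 3  (read c: 0→3)
  step 4: 6  (read c: 3→6)
  step 5: 2  (read c: 6→2)
  step 6: 2  (read c: 2→2)
  step 7: 2  (read c: 2→2)
  step 8: 2  (read c: 2→2)
  step 9: 4  (read d: 2→4)
  step 10: 3  (read c: 4→3)

After reading 10 characters, A is in state 3.

3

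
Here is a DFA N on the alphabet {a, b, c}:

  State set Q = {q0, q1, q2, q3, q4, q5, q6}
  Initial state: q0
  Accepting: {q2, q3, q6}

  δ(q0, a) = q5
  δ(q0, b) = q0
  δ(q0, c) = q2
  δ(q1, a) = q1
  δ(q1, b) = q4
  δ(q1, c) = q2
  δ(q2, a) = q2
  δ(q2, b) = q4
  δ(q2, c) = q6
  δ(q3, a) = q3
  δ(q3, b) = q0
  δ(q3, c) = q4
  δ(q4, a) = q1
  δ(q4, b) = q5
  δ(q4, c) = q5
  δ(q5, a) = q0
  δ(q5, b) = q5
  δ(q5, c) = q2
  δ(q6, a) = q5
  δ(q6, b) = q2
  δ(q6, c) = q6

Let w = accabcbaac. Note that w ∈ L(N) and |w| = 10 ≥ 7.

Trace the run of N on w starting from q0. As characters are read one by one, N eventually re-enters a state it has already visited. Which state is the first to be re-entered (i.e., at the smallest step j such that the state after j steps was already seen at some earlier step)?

q5

State sequence: q0 -a-> q5 -c-> q2 -c-> q6 -a-> q5 -b-> q5 -c-> q2 -b-> q4 -a-> q1 -a-> q1 -c-> q2
First repeat at step 4: q5 was already visited.

The earliest repeat is at step j = 4: N is in q5, which it already visited at step i = 1.
Pumping length from the standard proof: p = 7 (the number of states). The repeated state found above gives |xy| = j ≤ 7 and |y| = j − i ≥ 1.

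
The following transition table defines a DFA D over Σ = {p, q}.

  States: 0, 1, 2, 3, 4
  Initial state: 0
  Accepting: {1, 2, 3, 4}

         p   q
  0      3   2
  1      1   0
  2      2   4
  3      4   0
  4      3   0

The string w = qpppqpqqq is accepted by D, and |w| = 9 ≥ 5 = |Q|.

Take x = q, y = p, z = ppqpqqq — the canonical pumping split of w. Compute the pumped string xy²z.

xy^2z = q·p·p·ppqpqqq = qppppqpqqq.
Reading y = p takes D from 2 back to 2, so after x·y·y the machine is still in 2, and z then leads to the accepting state 4. Hence qppppqpqqq ∈ L(D).

qppppqpqqq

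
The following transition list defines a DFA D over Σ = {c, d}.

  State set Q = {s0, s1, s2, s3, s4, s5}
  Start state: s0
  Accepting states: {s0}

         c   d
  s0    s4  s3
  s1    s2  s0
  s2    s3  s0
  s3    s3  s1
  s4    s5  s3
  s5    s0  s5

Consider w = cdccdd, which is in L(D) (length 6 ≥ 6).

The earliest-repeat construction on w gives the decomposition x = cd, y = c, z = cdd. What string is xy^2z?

xy^2z = cd·c·c·cdd = cdcccdd.
Reading y = c takes D from s3 back to s3, so after x·y·y the machine is still in s3, and z then leads to the accepting state s0. Hence cdcccdd ∈ L(D).

cdcccdd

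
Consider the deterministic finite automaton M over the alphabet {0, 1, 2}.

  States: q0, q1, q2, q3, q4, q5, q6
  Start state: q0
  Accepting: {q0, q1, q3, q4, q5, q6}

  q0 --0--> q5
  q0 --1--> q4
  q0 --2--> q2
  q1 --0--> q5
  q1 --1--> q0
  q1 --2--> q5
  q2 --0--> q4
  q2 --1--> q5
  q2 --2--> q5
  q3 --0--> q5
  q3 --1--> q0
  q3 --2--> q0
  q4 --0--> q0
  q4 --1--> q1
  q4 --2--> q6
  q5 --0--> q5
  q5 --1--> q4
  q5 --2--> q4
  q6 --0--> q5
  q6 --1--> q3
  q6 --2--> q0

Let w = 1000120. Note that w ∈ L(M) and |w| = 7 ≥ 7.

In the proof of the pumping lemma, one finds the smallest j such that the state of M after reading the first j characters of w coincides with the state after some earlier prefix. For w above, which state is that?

State sequence: q0 -1-> q4 -0-> q0 -0-> q5 -0-> q5 -1-> q4 -2-> q6 -0-> q5
First repeat at step 2: q0 was already visited.

The earliest repeat is at step j = 2: M is in q0, which it already visited at step i = 0.
Since M has 7 states, any run of length ≥ 7 visits 7+1 states, so by pigeonhole some state repeats within the first 7 steps — that repeat gives the pumpable loop.

q0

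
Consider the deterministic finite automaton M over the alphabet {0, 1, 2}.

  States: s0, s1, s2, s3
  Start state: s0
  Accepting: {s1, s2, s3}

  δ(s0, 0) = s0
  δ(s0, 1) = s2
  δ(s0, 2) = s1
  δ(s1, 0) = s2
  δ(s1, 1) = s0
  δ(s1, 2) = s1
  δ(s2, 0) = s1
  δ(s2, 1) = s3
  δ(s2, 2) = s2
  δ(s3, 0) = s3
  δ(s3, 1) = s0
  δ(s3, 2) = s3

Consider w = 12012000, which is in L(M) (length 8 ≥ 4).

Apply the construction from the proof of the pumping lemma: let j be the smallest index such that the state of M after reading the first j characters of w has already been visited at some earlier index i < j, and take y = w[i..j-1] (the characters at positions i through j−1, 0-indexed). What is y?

2

State sequence: s0 -1-> s2 -2-> s2 -0-> s1 -1-> s0 -2-> s1 -0-> s2 -0-> s1 -0-> s2
First repeat at step 2: s2 was already visited.

So i = 1, j = 2, giving x = w[0:1] = 1, y = w[1:2] = 2, z = w[2:8] = 012000.
Check: |xy| = 2 ≤ 4 and |y| = 1 ≥ 1. Reading y takes M from s2 back to s2, so every xyⁱz is accepted.
Since M has 4 states, any run of length ≥ 4 visits 4+1 states, so by pigeonhole some state repeats within the first 4 steps — that repeat gives the pumpable loop.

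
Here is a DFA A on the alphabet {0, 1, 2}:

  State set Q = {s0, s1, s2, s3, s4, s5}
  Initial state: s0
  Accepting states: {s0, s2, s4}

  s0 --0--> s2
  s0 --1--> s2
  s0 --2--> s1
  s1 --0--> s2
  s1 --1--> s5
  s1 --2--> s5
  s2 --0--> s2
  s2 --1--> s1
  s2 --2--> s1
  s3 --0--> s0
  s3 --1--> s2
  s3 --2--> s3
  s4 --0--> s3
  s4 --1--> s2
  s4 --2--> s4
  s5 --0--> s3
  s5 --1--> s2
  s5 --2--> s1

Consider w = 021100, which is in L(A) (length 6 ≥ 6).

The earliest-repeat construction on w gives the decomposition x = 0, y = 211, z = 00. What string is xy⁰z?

000

xy⁰z = xz = 0·00 = 000.
Reading y = 211 takes A from s2 back to s2, so after x the machine is still in s2, and z then leads to the accepting state s2. Hence 000 ∈ L(A).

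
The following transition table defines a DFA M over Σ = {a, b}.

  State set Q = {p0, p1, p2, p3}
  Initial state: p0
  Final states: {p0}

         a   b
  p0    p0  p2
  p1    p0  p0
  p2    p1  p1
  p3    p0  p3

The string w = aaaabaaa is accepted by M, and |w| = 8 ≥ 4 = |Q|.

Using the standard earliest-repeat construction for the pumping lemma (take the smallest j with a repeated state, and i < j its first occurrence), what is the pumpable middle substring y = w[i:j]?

a

State sequence: p0 -a-> p0 -a-> p0 -a-> p0 -a-> p0 -b-> p2 -a-> p1 -a-> p0 -a-> p0
First repeat at step 1: p0 was already visited.

So i = 0, j = 1, giving x = w[0:0] = ε, y = w[0:1] = a, z = w[1:8] = aaabaaa.
Check: |xy| = 1 ≤ 4 and |y| = 1 ≥ 1. Reading y takes M from p0 back to p0, so every xyⁱz is accepted.
Since M has 4 states, any run of length ≥ 4 visits 4+1 states, so by pigeonhole some state repeats within the first 4 steps — that repeat gives the pumpable loop.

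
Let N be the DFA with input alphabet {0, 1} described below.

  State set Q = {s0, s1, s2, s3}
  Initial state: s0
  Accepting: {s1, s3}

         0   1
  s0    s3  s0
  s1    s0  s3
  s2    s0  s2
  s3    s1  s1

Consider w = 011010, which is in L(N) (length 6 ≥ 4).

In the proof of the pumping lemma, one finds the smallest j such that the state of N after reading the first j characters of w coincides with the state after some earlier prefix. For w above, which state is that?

State sequence: s0 -0-> s3 -1-> s1 -1-> s3 -0-> s1 -1-> s3 -0-> s1
First repeat at step 3: s3 was already visited.

The earliest repeat is at step j = 3: N is in s3, which it already visited at step i = 1.
Pumping length from the standard proof: p = 4 (the number of states). The repeated state found above gives |xy| = j ≤ 4 and |y| = j − i ≥ 1.

s3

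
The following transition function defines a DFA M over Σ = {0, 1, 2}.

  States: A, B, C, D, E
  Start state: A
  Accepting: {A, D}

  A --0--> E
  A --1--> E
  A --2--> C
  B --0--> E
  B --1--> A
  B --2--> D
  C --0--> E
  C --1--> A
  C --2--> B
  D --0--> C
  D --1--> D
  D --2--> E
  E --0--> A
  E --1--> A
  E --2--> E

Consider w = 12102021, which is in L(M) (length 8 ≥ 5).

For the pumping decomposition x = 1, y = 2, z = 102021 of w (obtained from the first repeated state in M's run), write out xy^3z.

1222102021

xy^3z = 1·2·2·2·102021 = 1222102021.
Reading y = 2 takes M from E back to E, so after x·y·y·y the machine is still in E, and z then leads to the accepting state A. Hence 1222102021 ∈ L(M).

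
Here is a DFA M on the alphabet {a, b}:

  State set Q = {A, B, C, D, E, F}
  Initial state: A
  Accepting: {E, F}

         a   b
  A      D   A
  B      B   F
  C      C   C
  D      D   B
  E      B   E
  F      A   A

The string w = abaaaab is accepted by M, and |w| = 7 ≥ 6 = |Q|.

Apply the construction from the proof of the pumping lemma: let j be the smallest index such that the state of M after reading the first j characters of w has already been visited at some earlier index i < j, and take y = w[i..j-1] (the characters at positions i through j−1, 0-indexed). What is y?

a

State sequence: A -a-> D -b-> B -a-> B -a-> B -a-> B -a-> B -b-> F
First repeat at step 3: B was already visited.

So i = 2, j = 3, giving x = w[0:2] = ab, y = w[2:3] = a, z = w[3:7] = aaab.
Check: |xy| = 3 ≤ 6 and |y| = 1 ≥ 1. Reading y takes M from B back to B, so every xyⁱz is accepted.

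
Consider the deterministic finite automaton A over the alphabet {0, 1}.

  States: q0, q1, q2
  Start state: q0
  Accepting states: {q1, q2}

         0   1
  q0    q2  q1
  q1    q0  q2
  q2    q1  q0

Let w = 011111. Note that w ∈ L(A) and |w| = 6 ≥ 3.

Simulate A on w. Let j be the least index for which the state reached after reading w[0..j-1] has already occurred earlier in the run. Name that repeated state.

State sequence: q0 -0-> q2 -1-> q0 -1-> q1 -1-> q2 -1-> q0 -1-> q1
First repeat at step 2: q0 was already visited.

The earliest repeat is at step j = 2: A is in q0, which it already visited at step i = 0.
Since A has 3 states, any run of length ≥ 3 visits 3+1 states, so by pigeonhole some state repeats within the first 3 steps — that repeat gives the pumpable loop.

q0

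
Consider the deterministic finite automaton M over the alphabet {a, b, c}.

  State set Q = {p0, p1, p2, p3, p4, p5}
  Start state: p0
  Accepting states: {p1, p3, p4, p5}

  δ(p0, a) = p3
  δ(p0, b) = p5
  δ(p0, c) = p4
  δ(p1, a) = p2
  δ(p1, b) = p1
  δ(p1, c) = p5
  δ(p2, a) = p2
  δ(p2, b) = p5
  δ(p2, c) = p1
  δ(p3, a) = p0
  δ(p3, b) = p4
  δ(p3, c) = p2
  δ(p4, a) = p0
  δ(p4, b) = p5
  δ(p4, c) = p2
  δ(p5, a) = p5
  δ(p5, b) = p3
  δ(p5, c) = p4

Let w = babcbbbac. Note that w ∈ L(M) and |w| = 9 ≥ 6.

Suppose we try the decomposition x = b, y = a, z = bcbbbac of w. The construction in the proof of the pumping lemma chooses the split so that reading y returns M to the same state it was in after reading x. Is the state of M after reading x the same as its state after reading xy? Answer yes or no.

yes

State sequence: p0 -b-> p5 -a-> p5

After x (step 1): p5. After xy (step 2): p5.
They match, so y = a drives M around a cycle from p5 back to itself; pumping y any number of times keeps M in p5 before reading z, and xyⁱz ∈ L(M) for every i ≥ 0.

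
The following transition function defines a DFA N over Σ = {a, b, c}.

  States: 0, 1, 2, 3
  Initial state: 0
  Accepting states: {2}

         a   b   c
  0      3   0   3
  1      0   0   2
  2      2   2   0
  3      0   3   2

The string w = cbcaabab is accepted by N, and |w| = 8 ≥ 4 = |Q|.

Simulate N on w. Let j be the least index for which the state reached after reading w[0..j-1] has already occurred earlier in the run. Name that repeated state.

3

Run of N on w = c b c a a b a b:
  step 0: 0  (start)
  step 1: 3  (read c: 0→3)
  step 2: 3  (read b: 3→3)   ← first repeat (3 seen earlier)
  step 3: 2  (read c: 3→2)
  step 4: 2  (read a: 2→2)
  step 5: 2  (read a: 2→2)
  step 6: 2  (read b: 2→2)
  step 7: 2  (read a: 2→2)
  step 8: 2  (read b: 2→2)

The earliest repeat is at step j = 2: N is in 3, which it already visited at step i = 1.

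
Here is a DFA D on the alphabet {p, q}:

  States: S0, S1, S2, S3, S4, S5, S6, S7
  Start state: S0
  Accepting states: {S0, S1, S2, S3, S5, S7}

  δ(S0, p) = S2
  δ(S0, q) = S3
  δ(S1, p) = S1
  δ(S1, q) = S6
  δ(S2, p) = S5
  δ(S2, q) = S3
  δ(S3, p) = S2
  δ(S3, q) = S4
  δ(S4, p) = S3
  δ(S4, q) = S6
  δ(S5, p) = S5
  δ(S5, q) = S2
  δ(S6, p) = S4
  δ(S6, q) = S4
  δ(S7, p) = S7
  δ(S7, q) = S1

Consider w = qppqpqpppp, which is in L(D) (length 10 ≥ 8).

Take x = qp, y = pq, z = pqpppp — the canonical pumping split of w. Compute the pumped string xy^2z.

xy^2z = qp·pq·pq·pqpppp = qppqpqpqpppp.
Reading y = pq takes D from S2 back to S2, so after x·y·y the machine is still in S2, and z then leads to the accepting state S5. Hence qppqpqpqpppp ∈ L(D).

qppqpqpqpppp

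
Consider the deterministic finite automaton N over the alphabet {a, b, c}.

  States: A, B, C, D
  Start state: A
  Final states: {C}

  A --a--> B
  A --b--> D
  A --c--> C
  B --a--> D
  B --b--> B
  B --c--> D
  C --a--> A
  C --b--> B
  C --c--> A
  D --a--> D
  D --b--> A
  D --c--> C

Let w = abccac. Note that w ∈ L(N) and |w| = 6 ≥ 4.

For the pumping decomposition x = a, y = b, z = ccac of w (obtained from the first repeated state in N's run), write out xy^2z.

xy^2z = a·b·b·ccac = abbccac.
Reading y = b takes N from B back to B, so after x·y·y the machine is still in B, and z then leads to the accepting state C. Hence abbccac ∈ L(N).

abbccac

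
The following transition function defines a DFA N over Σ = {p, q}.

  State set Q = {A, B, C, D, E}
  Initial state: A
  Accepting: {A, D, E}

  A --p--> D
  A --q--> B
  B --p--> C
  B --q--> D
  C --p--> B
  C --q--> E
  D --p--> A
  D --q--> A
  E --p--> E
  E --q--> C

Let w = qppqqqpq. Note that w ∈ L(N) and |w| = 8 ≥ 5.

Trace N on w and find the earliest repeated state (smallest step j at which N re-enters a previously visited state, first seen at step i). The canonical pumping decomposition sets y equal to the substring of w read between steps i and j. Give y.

pp

State sequence: A -q-> B -p-> C -p-> B -q-> D -q-> A -q-> B -p-> C -q-> E
First repeat at step 3: B was already visited.

So i = 1, j = 3, giving x = w[0:1] = q, y = w[1:3] = pp, z = w[3:8] = qqqpq.
Check: |xy| = 3 ≤ 5 and |y| = 2 ≥ 1. Reading y takes N from B back to B, so every xyⁱz is accepted.
Since N has 5 states, any run of length ≥ 5 visits 5+1 states, so by pigeonhole some state repeats within the first 5 steps — that repeat gives the pumpable loop.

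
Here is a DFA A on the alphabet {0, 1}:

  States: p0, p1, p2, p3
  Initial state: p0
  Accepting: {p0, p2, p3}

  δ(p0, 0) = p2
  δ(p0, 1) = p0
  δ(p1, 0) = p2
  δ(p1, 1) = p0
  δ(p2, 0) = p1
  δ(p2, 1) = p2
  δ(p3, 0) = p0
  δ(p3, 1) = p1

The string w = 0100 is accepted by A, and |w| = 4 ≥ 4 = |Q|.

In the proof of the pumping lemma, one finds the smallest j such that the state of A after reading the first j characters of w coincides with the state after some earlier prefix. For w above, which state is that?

Run of A on w = 0 1 0 0:
  step 0: p0  (start)
  step 1: p2  (read 0: p0→p2)
  step 2: p2  (read 1: p2→p2)   ← first repeat (p2 seen earlier)
  step 3: p1  (read 0: p2→p1)
  step 4: p2  (read 0: p1→p2)

The earliest repeat is at step j = 2: A is in p2, which it already visited at step i = 1.

p2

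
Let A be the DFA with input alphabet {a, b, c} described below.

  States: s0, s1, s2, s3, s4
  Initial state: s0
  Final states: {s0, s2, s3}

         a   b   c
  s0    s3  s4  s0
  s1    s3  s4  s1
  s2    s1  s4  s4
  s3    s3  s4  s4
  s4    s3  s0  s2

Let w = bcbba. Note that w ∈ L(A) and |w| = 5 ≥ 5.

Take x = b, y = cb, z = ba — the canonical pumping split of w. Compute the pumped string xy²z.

xy^2z = b·cb·cb·ba = bcbcbba.
Reading y = cb takes A from s4 back to s4, so after x·y·y the machine is still in s4, and z then leads to the accepting state s3. Hence bcbcbba ∈ L(A).

bcbcbba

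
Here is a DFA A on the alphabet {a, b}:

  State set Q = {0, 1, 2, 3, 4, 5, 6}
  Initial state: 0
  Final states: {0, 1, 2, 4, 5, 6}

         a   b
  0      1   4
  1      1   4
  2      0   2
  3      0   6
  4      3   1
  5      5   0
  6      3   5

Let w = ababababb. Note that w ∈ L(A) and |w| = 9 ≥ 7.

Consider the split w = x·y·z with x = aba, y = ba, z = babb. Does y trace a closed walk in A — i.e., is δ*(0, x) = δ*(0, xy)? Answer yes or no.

yes

State sequence: 0 -a-> 1 -b-> 4 -a-> 3 -b-> 6 -a-> 3

After x (step 3): 3. After xy (step 5): 3.
They match, so y = ba drives A around a cycle from 3 back to itself; pumping y any number of times keeps A in 3 before reading z, and xyⁱz ∈ L(A) for every i ≥ 0.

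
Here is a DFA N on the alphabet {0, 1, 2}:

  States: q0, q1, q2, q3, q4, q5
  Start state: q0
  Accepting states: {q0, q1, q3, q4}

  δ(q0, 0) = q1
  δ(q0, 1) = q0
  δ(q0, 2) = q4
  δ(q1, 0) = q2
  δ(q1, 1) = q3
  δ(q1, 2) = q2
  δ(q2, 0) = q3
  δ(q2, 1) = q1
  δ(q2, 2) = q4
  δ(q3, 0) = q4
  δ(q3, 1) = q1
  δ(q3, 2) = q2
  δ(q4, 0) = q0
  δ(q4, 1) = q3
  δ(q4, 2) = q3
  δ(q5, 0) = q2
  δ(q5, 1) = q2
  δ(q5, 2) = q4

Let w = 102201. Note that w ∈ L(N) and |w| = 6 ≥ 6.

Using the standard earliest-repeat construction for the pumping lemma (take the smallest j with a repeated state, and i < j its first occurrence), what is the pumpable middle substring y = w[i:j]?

1

Run of N on w = 1 0 2 2 0 1:
  step 0: q0  (start)
  step 1: q0  (read 1: q0→q0)   ← first repeat (q0 seen earlier)
  step 2: q1  (read 0: q0→q1)
  step 3: q2  (read 2: q1→q2)
  step 4: q4  (read 2: q2→q4)
  step 5: q0  (read 0: q4→q0)
  step 6: q0  (read 1: q0→q0)

So i = 0, j = 1, giving x = w[0:0] = ε, y = w[0:1] = 1, z = w[1:6] = 02201.
Check: |xy| = 1 ≤ 6 and |y| = 1 ≥ 1. Reading y takes N from q0 back to q0, so every xyⁱz is accepted.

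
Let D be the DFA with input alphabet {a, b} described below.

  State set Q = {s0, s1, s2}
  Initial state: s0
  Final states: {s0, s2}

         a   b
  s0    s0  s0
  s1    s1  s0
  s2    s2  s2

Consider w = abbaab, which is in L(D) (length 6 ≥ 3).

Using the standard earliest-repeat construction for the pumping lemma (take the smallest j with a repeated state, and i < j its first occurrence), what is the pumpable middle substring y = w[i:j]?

a

Run of D on w = a b b a a b:
  step 0: s0  (start)
  step 1: s0  (read a: s0→s0)   ← first repeat (s0 seen earlier)
  step 2: s0  (read b: s0→s0)
  step 3: s0  (read b: s0→s0)
  step 4: s0  (read a: s0→s0)
  step 5: s0  (read a: s0→s0)
  step 6: s0  (read b: s0→s0)

So i = 0, j = 1, giving x = w[0:0] = ε, y = w[0:1] = a, z = w[1:6] = bbaab.
Check: |xy| = 1 ≤ 3 and |y| = 1 ≥ 1. Reading y takes D from s0 back to s0, so every xyⁱz is accepted.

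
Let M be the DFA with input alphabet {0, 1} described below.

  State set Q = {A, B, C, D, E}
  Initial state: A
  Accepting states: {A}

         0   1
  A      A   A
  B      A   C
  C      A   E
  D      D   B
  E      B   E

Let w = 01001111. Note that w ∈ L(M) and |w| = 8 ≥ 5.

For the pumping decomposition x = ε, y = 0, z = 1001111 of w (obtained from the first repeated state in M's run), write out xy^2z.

xy^2z = ε·0·0·1001111 = 001001111.
Reading y = 0 takes M from A back to A, so after x·y·y the machine is still in A, and z then leads to the accepting state A. Hence 001001111 ∈ L(M).

001001111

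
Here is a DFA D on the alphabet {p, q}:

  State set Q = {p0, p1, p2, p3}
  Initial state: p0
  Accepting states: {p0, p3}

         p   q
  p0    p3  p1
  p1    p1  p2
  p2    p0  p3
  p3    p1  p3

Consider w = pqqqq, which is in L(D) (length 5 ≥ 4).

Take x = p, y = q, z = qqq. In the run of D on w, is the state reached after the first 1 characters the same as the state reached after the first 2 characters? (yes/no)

State sequence: p0 -p-> p3 -q-> p3

After x (step 1): p3. After xy (step 2): p3.
They match, so y = q drives D around a cycle from p3 back to itself; pumping y any number of times keeps D in p3 before reading z, and xyⁱz ∈ L(D) for every i ≥ 0.

yes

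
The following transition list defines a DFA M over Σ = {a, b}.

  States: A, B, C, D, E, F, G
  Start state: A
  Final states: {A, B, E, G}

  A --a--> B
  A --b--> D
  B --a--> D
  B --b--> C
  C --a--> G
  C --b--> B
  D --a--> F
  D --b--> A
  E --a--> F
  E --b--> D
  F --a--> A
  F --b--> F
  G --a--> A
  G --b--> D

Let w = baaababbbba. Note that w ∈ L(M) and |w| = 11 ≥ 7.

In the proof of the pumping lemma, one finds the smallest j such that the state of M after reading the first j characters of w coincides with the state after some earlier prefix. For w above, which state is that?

A

Run of M on w = b a a a b a b b b b a:
  step 0: A  (start)
  step 1: D  (read b: A→D)
  step 2: F  (read a: D→F)
  step 3: A  (read a: F→A)   ← first repeat (A seen earlier)
  step 4: B  (read a: A→B)
  step 5: C  (read b: B→C)
  step 6: G  (read a: C→G)
  step 7: D  (read b: G→D)
  step 8: A  (read b: D→A)
  step 9: D  (read b: A→D)
  step 10: A  (read b: D→A)
  step 11: B  (read a: A→B)

The earliest repeat is at step j = 3: M is in A, which it already visited at step i = 0.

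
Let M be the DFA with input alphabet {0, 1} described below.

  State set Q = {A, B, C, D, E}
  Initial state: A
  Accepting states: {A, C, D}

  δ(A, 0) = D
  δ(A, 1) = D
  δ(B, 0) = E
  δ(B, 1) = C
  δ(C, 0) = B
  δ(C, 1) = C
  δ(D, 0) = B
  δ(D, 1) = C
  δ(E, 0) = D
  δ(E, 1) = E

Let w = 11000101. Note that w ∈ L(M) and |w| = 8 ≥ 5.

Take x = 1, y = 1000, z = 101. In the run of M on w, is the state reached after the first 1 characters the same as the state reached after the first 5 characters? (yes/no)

yes

State sequence: A -1-> D -1-> C -0-> B -0-> E -0-> D

After x (step 1): D. After xy (step 5): D.
They match, so y = 1000 drives M around a cycle from D back to itself; pumping y any number of times keeps M in D before reading z, and xyⁱz ∈ L(M) for every i ≥ 0.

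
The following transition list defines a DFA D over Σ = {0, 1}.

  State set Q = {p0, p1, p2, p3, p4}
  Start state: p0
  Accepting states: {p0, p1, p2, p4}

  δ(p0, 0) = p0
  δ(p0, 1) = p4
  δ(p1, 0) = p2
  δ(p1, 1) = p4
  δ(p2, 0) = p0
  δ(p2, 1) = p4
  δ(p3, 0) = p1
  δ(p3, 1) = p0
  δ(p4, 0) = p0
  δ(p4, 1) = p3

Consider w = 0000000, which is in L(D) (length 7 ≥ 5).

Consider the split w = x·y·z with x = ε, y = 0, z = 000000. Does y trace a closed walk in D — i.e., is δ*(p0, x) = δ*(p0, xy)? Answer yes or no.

yes

State sequence: p0 -0-> p0

After x (step 0): p0. After xy (step 1): p0.
They match, so y = 0 drives D around a cycle from p0 back to itself; pumping y any number of times keeps D in p0 before reading z, and xyⁱz ∈ L(D) for every i ≥ 0.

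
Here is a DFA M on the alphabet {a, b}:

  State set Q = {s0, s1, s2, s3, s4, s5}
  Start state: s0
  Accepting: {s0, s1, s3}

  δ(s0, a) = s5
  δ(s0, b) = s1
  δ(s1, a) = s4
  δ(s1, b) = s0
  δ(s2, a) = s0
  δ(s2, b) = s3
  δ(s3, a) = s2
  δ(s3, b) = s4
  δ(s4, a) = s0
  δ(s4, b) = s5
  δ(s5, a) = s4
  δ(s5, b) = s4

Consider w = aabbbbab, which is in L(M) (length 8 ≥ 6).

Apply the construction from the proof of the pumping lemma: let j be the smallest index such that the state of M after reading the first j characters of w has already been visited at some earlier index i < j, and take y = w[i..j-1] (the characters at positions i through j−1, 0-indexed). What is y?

State sequence: s0 -a-> s5 -a-> s4 -b-> s5 -b-> s4 -b-> s5 -b-> s4 -a-> s0 -b-> s1
First repeat at step 3: s5 was already visited.

So i = 1, j = 3, giving x = w[0:1] = a, y = w[1:3] = ab, z = w[3:8] = bbbab.
Check: |xy| = 3 ≤ 6 and |y| = 2 ≥ 1. Reading y takes M from s5 back to s5, so every xyⁱz is accepted.

ab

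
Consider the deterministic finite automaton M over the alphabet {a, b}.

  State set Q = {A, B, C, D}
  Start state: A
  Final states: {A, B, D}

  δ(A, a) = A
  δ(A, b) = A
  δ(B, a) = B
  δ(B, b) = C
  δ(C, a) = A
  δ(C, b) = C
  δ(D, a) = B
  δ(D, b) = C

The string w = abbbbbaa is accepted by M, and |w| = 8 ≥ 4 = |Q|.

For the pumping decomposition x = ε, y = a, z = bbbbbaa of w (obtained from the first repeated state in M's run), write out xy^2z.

aabbbbbaa

xy^2z = ε·a·a·bbbbbaa = aabbbbbaa.
Reading y = a takes M from A back to A, so after x·y·y the machine is still in A, and z then leads to the accepting state A. Hence aabbbbbaa ∈ L(M).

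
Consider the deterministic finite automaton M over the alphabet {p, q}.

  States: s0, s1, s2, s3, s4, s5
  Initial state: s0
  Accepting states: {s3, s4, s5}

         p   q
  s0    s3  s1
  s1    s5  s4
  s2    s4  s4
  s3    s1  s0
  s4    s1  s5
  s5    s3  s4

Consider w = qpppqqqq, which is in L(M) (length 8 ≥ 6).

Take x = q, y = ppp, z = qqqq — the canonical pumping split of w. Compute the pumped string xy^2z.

qppppppqqqq

xy^2z = q·ppp·ppp·qqqq = qppppppqqqq.
Reading y = ppp takes M from s1 back to s1, so after x·y·y the machine is still in s1, and z then leads to the accepting state s5. Hence qppppppqqqq ∈ L(M).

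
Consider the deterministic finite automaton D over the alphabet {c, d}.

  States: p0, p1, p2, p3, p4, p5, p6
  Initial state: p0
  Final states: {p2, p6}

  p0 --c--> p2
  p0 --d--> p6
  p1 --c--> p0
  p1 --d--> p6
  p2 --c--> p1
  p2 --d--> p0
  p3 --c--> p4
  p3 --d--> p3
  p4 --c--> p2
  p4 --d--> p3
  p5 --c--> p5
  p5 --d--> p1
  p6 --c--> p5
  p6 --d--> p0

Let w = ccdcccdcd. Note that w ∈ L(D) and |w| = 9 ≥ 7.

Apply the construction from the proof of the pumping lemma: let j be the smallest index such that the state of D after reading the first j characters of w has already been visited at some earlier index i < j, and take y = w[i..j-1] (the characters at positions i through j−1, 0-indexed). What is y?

c

Run of D on w = c c d c c c d c d:
  step 0: p0  (start)
  step 1: p2  (read c: p0→p2)
  step 2: p1  (read c: p2→p1)
  step 3: p6  (read d: p1→p6)
  step 4: p5  (read c: p6→p5)
  step 5: p5  (read c: p5→p5)   ← first repeat (p5 seen earlier)
  step 6: p5  (read c: p5→p5)
  step 7: p1  (read d: p5→p1)
  step 8: p0  (read c: p1→p0)
  step 9: p6  (read d: p0→p6)

So i = 4, j = 5, giving x = w[0:4] = ccdc, y = w[4:5] = c, z = w[5:9] = cdcd.
Check: |xy| = 5 ≤ 7 and |y| = 1 ≥ 1. Reading y takes D from p5 back to p5, so every xyⁱz is accepted.
Pumping length from the standard proof: p = 7 (the number of states). The repeated state found above gives |xy| = j ≤ 7 and |y| = j − i ≥ 1.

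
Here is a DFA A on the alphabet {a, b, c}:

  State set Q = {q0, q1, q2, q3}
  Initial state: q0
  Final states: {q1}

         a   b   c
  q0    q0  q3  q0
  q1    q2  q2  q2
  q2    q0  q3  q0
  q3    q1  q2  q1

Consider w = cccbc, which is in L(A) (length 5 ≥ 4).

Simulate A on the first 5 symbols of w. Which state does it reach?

q1

Run of A on the first 5 characters of w = c c c b c:
  step 0: q0  (start)
  step 1: q0  (read c: q0→q0)
  step 2: q0  (read c: q0→q0)
  step 3: q0  (read c: q0→q0)
  step 4: q3  (read b: q0→q3)
  step 5: q1  (read c: q3→q1)

After reading 5 characters, A is in state q1.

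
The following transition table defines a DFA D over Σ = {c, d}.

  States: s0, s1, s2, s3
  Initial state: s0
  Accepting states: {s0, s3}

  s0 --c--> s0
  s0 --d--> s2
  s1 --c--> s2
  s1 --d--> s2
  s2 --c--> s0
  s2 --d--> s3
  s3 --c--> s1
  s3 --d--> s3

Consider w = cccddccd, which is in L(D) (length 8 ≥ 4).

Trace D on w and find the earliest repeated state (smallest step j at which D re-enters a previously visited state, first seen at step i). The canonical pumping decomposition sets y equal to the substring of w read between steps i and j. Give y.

Run of D on w = c c c d d c c d:
  step 0: s0  (start)
  step 1: s0  (read c: s0→s0)   ← first repeat (s0 seen earlier)
  step 2: s0  (read c: s0→s0)
  step 3: s0  (read c: s0→s0)
  step 4: s2  (read d: s0→s2)
  step 5: s3  (read d: s2→s3)
  step 6: s1  (read c: s3→s1)
  step 7: s2  (read c: s1→s2)
  step 8: s3  (read d: s2→s3)

So i = 0, j = 1, giving x = w[0:0] = ε, y = w[0:1] = c, z = w[1:8] = ccddccd.
Check: |xy| = 1 ≤ 4 and |y| = 1 ≥ 1. Reading y takes D from s0 back to s0, so every xyⁱz is accepted.
Since D has 4 states, any run of length ≥ 4 visits 4+1 states, so by pigeonhole some state repeats within the first 4 steps — that repeat gives the pumpable loop.

c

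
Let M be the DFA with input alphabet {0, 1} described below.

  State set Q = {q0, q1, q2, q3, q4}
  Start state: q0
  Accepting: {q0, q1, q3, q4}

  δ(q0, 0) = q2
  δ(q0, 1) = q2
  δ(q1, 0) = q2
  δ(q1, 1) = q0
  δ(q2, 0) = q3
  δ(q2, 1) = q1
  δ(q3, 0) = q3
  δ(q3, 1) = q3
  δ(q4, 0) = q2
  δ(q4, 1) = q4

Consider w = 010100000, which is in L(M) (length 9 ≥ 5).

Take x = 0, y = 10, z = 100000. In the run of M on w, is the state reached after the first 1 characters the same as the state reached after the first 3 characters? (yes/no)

State sequence: q0 -0-> q2 -1-> q1 -0-> q2

After x (step 1): q2. After xy (step 3): q2.
They match, so y = 10 drives M around a cycle from q2 back to itself; pumping y any number of times keeps M in q2 before reading z, and xyⁱz ∈ L(M) for every i ≥ 0.

yes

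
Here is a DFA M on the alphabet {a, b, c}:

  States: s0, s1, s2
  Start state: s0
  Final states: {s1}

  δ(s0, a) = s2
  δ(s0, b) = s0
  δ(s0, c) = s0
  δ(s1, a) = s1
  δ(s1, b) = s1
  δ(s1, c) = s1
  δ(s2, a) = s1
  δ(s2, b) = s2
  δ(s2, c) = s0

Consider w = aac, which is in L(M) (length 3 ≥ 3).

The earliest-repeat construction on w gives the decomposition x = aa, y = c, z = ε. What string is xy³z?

aaccc

xy^3z = aa·c·c·c·ε = aaccc.
Reading y = c takes M from s1 back to s1, so after x·y·y·y the machine is still in s1, and z then leads to the accepting state s1. Hence aaccc ∈ L(M).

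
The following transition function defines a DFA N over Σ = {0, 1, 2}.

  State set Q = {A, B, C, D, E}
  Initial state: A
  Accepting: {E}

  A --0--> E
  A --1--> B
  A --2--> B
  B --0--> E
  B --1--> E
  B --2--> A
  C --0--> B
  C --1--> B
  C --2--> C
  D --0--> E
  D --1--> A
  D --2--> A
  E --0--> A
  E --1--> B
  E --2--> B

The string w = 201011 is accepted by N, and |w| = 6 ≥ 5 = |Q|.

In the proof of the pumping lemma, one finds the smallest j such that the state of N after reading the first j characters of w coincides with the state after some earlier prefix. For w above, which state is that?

State sequence: A -2-> B -0-> E -1-> B -0-> E -1-> B -1-> E
First repeat at step 3: B was already visited.

The earliest repeat is at step j = 3: N is in B, which it already visited at step i = 1.
With |Q| = 5, pigeonhole forces a state repeat no later than step 5; the substring read between the first and second visits to that state can be pumped.

B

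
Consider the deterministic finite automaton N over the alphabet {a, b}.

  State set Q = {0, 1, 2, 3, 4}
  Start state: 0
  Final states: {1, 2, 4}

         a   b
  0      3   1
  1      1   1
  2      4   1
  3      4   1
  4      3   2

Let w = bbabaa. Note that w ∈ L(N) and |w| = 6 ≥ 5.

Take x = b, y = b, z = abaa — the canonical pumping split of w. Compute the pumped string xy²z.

bbbabaa

xy^2z = b·b·b·abaa = bbbabaa.
Reading y = b takes N from 1 back to 1, so after x·y·y the machine is still in 1, and z then leads to the accepting state 1. Hence bbbabaa ∈ L(N).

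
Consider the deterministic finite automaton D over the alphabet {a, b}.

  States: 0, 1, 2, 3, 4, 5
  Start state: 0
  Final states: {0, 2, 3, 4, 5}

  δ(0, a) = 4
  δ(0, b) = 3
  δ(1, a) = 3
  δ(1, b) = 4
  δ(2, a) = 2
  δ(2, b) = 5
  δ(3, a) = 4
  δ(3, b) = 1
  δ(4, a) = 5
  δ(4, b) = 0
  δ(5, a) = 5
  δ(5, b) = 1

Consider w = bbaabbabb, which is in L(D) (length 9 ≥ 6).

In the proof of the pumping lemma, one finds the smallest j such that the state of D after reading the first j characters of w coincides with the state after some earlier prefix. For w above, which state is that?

3

Run of D on w = b b a a b b a b b:
  step 0: 0  (start)
  step 1: 3  (read b: 0→3)
  step 2: 1  (read b: 3→1)
  step 3: 3  (read a: 1→3)   ← first repeat (3 seen earlier)
  step 4: 4  (read a: 3→4)
  step 5: 0  (read b: 4→0)
  step 6: 3  (read b: 0→3)
  step 7: 4  (read a: 3→4)
  step 8: 0  (read b: 4→0)
  step 9: 3  (read b: 0→3)

The earliest repeat is at step j = 3: D is in 3, which it already visited at step i = 1.
With |Q| = 6, pigeonhole forces a state repeat no later than step 6; the substring read between the first and second visits to that state can be pumped.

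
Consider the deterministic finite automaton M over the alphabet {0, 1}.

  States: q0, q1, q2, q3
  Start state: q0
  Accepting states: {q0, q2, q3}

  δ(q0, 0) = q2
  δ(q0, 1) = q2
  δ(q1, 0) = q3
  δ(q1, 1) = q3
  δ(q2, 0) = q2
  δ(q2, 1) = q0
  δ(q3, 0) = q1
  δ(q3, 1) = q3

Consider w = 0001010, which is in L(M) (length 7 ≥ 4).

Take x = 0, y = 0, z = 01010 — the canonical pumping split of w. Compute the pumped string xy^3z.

xy^3z = 0·0·0·0·01010 = 000001010.
Reading y = 0 takes M from q2 back to q2, so after x·y·y·y the machine is still in q2, and z then leads to the accepting state q2. Hence 000001010 ∈ L(M).

000001010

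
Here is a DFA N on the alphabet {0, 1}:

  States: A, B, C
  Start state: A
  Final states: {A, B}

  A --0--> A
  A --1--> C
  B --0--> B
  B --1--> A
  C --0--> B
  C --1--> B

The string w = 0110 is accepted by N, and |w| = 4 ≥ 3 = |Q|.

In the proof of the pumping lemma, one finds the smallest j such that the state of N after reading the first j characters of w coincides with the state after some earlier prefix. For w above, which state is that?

A

Run of N on w = 0 1 1 0:
  step 0: A  (start)
  step 1: A  (read 0: A→A)   ← first repeat (A seen earlier)
  step 2: C  (read 1: A→C)
  step 3: B  (read 1: C→B)
  step 4: B  (read 0: B→B)

The earliest repeat is at step j = 1: N is in A, which it already visited at step i = 0.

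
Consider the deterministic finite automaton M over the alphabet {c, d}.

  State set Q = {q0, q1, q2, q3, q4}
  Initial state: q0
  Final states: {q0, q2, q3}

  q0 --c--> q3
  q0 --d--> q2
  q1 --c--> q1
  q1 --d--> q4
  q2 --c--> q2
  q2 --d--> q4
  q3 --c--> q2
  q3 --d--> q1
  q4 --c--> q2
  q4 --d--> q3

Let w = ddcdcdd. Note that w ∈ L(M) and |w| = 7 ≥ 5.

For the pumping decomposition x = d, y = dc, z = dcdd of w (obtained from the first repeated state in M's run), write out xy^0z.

ddcdd

xy⁰z = xz = d·dcdd = ddcdd.
Reading y = dc takes M from q2 back to q2, so after x the machine is still in q2, and z then leads to the accepting state q3. Hence ddcdd ∈ L(M).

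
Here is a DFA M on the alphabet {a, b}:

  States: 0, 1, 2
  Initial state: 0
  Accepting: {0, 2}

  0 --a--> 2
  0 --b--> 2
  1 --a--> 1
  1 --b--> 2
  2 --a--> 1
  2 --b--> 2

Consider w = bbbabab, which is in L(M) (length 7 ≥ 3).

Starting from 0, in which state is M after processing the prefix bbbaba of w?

Run of M on the first 6 characters of w = b b b a b a:
  step 0: 0  (start)
  step 1: 2  (read b: 0→2)
  step 2: 2  (read b: 2→2)
  step 3: 2  (read b: 2→2)
  step 4: 1  (read a: 2→1)
  step 5: 2  (read b: 1→2)
  step 6: 1  (read a: 2→1)

After reading 6 characters, M is in state 1.
(This kind of state-tracing is the core of the pumping-lemma construction: with 3 states, pigeonhole forces a repeat within the first 3 steps.)

1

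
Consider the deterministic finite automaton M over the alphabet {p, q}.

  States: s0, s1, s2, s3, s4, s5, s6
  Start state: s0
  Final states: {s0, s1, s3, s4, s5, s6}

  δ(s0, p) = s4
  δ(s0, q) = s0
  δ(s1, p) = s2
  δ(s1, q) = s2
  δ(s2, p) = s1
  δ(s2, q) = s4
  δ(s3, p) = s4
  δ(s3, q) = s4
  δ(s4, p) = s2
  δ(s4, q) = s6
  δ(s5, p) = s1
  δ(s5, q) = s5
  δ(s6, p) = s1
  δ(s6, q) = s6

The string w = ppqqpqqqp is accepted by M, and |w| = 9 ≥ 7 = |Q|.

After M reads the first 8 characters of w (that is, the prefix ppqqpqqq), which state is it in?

State sequence: s0 -p-> s4 -p-> s2 -q-> s4 -q-> s6 -p-> s1 -q-> s2 -q-> s4 -q-> s6

After reading 8 characters, M is in state s6.
(This kind of state-tracing is the core of the pumping-lemma construction: with 7 states, pigeonhole forces a repeat within the first 7 steps.)

s6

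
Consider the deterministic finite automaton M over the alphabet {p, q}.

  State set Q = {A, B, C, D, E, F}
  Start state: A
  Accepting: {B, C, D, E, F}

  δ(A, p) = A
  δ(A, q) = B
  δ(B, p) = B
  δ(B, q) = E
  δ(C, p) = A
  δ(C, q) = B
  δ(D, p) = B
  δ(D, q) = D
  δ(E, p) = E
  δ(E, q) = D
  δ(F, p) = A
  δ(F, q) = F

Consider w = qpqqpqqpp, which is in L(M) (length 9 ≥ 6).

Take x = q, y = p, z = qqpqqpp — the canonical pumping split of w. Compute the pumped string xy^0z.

qqqpqqpp

xy⁰z = xz = q·qqpqqpp = qqqpqqpp.
Reading y = p takes M from B back to B, so after x the machine is still in B, and z then leads to the accepting state B. Hence qqqpqqpp ∈ L(M).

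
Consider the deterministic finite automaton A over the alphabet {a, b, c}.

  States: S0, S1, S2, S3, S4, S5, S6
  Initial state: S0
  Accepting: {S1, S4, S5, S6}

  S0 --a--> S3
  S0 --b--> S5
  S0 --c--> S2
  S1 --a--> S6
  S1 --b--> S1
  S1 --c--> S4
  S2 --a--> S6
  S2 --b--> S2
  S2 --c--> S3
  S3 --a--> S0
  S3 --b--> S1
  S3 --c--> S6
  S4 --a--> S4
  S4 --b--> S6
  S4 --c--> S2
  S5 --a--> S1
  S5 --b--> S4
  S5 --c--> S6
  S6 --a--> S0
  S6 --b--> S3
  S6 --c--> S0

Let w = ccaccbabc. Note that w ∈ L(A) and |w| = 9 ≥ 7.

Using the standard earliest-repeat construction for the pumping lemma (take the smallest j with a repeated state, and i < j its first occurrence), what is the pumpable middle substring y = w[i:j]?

State sequence: S0 -c-> S2 -c-> S3 -a-> S0 -c-> S2 -c-> S3 -b-> S1 -a-> S6 -b-> S3 -c-> S6
First repeat at step 3: S0 was already visited.

So i = 0, j = 3, giving x = w[0:0] = ε, y = w[0:3] = cca, z = w[3:9] = ccbabc.
Check: |xy| = 3 ≤ 7 and |y| = 3 ≥ 1. Reading y takes A from S0 back to S0, so every xyⁱz is accepted.

cca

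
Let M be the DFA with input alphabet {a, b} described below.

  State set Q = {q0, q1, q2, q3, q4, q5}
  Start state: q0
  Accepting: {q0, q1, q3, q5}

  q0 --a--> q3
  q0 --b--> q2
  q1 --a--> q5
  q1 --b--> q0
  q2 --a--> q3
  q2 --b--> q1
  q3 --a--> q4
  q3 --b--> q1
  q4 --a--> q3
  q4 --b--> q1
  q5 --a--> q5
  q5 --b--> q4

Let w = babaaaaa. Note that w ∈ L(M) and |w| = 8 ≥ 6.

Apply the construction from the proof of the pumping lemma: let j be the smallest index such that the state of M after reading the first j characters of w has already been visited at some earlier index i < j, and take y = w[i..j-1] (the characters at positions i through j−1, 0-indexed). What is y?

Run of M on w = b a b a a a a a:
  step 0: q0  (start)
  step 1: q2  (read b: q0→q2)
  step 2: q3  (read a: q2→q3)
  step 3: q1  (read b: q3→q1)
  step 4: q5  (read a: q1→q5)
  step 5: q5  (read a: q5→q5)   ← first repeat (q5 seen earlier)
  step 6: q5  (read a: q5→q5)
  step 7: q5  (read a: q5→q5)
  step 8: q5  (read a: q5→q5)

So i = 4, j = 5, giving x = w[0:4] = baba, y = w[4:5] = a, z = w[5:8] = aaa.
Check: |xy| = 5 ≤ 6 and |y| = 1 ≥ 1. Reading y takes M from q5 back to q5, so every xyⁱz is accepted.
Since M has 6 states, any run of length ≥ 6 visits 6+1 states, so by pigeonhole some state repeats within the first 6 steps — that repeat gives the pumpable loop.

a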